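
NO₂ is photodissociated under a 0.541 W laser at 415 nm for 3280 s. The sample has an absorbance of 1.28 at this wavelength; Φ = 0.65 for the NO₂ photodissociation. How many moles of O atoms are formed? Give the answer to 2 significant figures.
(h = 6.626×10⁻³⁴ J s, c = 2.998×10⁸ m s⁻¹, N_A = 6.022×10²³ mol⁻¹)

0.0038 mol

Photon energy at 415 nm: hc/λ = (6.626×10⁻³⁴)(2.998×10⁸)/(415×10⁻⁹) = 4.787×10⁻¹⁹ J.
Energy delivered: (0.541 W)(3280 s) = 1774 J.
Photons incident: 1774 / 4.787×10⁻¹⁹ = 3.706×10²¹, i.e. 3.706×10²¹/6.022×10²³ = 0.006154 mol.
Fraction absorbed: 1 − 10^(−1.28) = 0.9475.
Photons absorbed: 0.9475 × 0.006154 = 0.005831 mol.
Product: Φ × n_abs = 0.65 × 0.005831 = 0.003790 mol.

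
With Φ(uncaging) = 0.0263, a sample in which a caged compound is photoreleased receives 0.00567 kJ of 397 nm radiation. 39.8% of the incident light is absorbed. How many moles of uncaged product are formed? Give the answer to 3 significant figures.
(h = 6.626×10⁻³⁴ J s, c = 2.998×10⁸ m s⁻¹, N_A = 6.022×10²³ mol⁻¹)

1.97×10⁻⁷ mol

Photon energy at 397 nm: hc/λ = (6.626×10⁻³⁴)(2.998×10⁸)/(397×10⁻⁹) = 5.004×10⁻¹⁹ J.
Incident energy: 0.00567 kJ = 5.67 J.
Photons incident: 5.67 / 5.004×10⁻¹⁹ = 1.133×10¹⁹, i.e. 1.133×10¹⁹/6.022×10²³ = 1.881×10⁻⁵ mol.
Photons absorbed: 0.398 × 1.881×10⁻⁵ = 7.486×10⁻⁶ mol.
Product: Φ × n_abs = 0.0263 × 7.486×10⁻⁶ = 1.969×10⁻⁷ mol.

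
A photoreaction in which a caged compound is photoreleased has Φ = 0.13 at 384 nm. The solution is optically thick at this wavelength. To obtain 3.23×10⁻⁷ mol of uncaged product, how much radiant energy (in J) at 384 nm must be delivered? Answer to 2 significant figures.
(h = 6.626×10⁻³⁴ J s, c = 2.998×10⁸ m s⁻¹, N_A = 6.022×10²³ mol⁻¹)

0.77 J

Photons that must be absorbed: 3.23×10⁻⁷ / 0.13 = 2.485×10⁻⁶ mol.
Photon energy: hc/λ = 5.173×10⁻¹⁹ J; per mole, 3.115×10⁵ J mol⁻¹.
Energy required: 2.485×10⁻⁶ × 3.115×10⁵ = 0.77 J.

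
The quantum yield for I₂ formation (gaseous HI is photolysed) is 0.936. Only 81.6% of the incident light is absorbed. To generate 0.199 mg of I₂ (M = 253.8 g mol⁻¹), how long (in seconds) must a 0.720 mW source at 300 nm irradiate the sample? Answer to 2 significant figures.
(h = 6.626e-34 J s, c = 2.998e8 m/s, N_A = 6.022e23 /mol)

t ≈ 570 s

Product: 0.199 mg / 253.8 g mol⁻¹ = 7.841e-7 mol.
Photons that must be absorbed: 7.841e-7 / 0.936 = 8.377e-7 mol.
Incident photons needed: 8.377e-7 / 0.816 = 1.027e-6 mol.
Photon energy: hc/λ = 6.622e-19 J; per mole, 3.988e5 J mol⁻¹.
Energy required: 1.027e-6 × 3.988e5 = 0.4096 J.
Time: 0.4096 J / 0.00072 W = 570 s.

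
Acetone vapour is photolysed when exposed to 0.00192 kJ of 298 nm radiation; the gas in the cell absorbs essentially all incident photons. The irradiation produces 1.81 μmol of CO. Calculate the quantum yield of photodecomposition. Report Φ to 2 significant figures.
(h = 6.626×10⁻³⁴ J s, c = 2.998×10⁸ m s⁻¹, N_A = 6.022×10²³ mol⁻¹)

Φ = 0.38

Product: 1.81 μmol = 1.81×10⁻⁶ mol.
Photon energy at 298 nm: hc/λ = (6.626×10⁻³⁴)(2.998×10⁸)/(298×10⁻⁹) = 6.666×10⁻¹⁹ J.
Incident energy: 0.00192 kJ = 1.92 J.
Photons incident: 1.92 / 6.666×10⁻¹⁹ = 2.880×10¹⁸, i.e. 2.880×10¹⁸/6.022×10²³ = 4.782×10⁻⁶ mol.
Φ = 1.81×10⁻⁶ mol / 4.782×10⁻⁶ mol photons = 0.38.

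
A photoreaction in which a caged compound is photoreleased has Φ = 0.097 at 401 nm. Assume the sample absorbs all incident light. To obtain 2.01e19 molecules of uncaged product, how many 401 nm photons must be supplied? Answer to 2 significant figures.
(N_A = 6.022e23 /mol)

Product: 2.01e19 / 6.022e23 = 3.338e-5 mol.
Photons that must be absorbed: 3.338e-5 / 0.097 = 3.441e-4 mol.
Photon count: 3.441e-4 × 6.022e23 = 2.1e20.

2.1e20 photons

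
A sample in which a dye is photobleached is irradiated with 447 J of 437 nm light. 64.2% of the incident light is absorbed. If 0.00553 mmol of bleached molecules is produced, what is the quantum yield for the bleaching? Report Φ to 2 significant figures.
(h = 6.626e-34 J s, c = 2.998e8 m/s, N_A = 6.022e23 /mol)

Product: 0.00553 mmol = 5.53e-6 mol.
Photon energy at 437 nm: hc/λ = (6.626e-34)(2.998e8)/(437e-9) = 4.546e-19 J.
Photons incident: 447 / 4.546e-19 = 9.833e20, i.e. 9.833e20/6.022e23 = 0.001633 mol.
Photons absorbed: 0.642 × 0.001633 = 0.001048 mol.
Φ = 5.53e-6 mol / 0.001048 mol photons = 0.0053.

Φ = 0.0053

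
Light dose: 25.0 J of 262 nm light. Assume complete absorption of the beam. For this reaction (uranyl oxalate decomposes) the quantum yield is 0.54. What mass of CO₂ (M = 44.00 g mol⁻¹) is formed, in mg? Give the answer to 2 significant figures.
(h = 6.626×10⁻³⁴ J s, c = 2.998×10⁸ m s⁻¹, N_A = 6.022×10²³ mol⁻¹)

1.3 mg

Photon energy at 262 nm: hc/λ = (6.626×10⁻³⁴)(2.998×10⁸)/(262×10⁻⁹) = 7.582×10⁻¹⁹ J.
Photons incident: 25.0 / 7.582×10⁻¹⁹ = 3.297×10¹⁹, i.e. 3.297×10¹⁹/6.022×10²³ = 5.475×10⁻⁵ mol.
Product: Φ × n_abs = 0.54 × 5.475×10⁻⁵ = 2.957×10⁻⁵ mol.
Mass: 2.957×10⁻⁵ × 44.00 = 0.001301 g = 1.3 mg.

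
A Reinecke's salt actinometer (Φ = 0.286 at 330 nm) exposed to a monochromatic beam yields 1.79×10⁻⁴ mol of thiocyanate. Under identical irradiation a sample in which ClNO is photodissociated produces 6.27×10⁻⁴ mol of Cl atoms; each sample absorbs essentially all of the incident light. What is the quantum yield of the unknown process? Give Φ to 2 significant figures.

Photons absorbed by the actinometer: 1.79×10⁻⁴ / 0.286 = 6.259×10⁻⁴ mol.
Φ(unknown) = 6.27×10⁻⁴ / 6.259×10⁻⁴ = 1.0.

Φ = 1.0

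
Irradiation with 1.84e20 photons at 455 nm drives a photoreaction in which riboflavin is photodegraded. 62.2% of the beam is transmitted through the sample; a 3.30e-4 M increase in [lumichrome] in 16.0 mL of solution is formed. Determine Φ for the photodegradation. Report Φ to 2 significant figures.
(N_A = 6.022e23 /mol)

Φ = 0.046

Product: (3.30e-4 M)(0.016 L) = 5.280e-6 mol.
Moles of photons: 1.84e20 / 6.022e23 = 3.055e-4 mol.
Fraction absorbed: 1 − 62.2/100 = 0.3780.
Photons absorbed: 0.3780 × 3.055e-4 = 1.155e-4 mol.
Φ = 5.280e-6 mol / 1.155e-4 mol photons = 0.046.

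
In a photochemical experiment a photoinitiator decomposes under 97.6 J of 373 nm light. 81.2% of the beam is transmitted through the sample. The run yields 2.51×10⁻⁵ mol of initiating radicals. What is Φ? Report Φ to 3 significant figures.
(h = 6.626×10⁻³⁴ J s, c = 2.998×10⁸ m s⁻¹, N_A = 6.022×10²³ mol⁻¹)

Photon energy at 373 nm: hc/λ = (6.626×10⁻³⁴)(2.998×10⁸)/(373×10⁻⁹) = 5.326×10⁻¹⁹ J.
Photons incident: 97.6 / 5.326×10⁻¹⁹ = 1.833×10²⁰, i.e. 1.833×10²⁰/6.022×10²³ = 3.044×10⁻⁴ mol.
Fraction absorbed: 1 − 81.2/100 = 0.1880.
Photons absorbed: 0.1880 × 3.044×10⁻⁴ = 5.723×10⁻⁵ mol.
Φ = 2.51×10⁻⁵ mol / 5.723×10⁻⁵ mol photons = 0.439.

Φ = 0.439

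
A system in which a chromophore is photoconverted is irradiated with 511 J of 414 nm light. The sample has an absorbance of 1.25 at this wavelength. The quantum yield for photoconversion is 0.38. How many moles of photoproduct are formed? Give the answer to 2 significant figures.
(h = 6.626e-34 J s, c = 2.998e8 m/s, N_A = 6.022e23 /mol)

6.3e-4 mol

Photon energy at 414 nm: hc/λ = (6.626e-34)(2.998e8)/(414e-9) = 4.798e-19 J.
Photons incident: 511 / 4.798e-19 = 1.065e21, i.e. 1.065e21/6.022e23 = 0.001769 mol.
Fraction absorbed: 1 − 10^(−1.25) = 0.9438.
Photons absorbed: 0.9438 × 0.001769 = 0.001670 mol.
Product: Φ × n_abs = 0.38 × 0.001670 = 6.346e-4 mol.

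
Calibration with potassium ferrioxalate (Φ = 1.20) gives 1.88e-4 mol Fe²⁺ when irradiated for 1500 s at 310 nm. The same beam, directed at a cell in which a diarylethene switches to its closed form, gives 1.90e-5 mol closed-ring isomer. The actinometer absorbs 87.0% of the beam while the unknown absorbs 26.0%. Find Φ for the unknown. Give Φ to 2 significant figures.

Photons absorbed by the actinometer: 1.88e-4 / 1.20 = 1.567e-4 mol.
Incident flux: 1.567e-4 / 0.870 = 1.801e-4 einstein.
Absorbed by unknown: 0.260 × 1.801e-4 = 4.683e-5 mol.
Φ(unknown) = 1.90e-5 / 4.683e-5 = 0.41.

Φ = 0.41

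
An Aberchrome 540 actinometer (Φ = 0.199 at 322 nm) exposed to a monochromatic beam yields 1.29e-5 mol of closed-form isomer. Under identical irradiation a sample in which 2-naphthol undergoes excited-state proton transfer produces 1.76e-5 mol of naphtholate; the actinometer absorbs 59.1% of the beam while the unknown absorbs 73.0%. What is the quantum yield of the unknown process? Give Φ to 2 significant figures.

Φ = 0.22

Photons absorbed by the actinometer: 1.29e-5 / 0.199 = 6.482e-5 mol.
Incident flux: 6.482e-5 / 0.591 = 1.097e-4 einstein.
Absorbed by unknown: 0.730 × 1.097e-4 = 8.008e-5 mol.
Φ(unknown) = 1.76e-5 / 8.008e-5 = 0.22.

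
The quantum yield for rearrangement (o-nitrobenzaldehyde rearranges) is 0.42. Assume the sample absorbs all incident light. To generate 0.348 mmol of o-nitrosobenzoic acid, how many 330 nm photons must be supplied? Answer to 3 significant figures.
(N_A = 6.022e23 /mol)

Product: 0.348 mmol = 3.48e-4 mol.
Photons that must be absorbed: 3.48e-4 / 0.42 = 8.286e-4 mol.
Photon count: 8.286e-4 × 6.022e23 = 4.99e20.

4.99e20 photons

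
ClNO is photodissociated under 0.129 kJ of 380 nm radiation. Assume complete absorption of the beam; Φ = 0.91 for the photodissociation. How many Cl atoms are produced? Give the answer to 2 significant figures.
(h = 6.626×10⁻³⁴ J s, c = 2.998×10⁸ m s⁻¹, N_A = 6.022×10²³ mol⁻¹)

Photon energy at 380 nm: hc/λ = (6.626×10⁻³⁴)(2.998×10⁸)/(380×10⁻⁹) = 5.228×10⁻¹⁹ J.
Incident energy: 0.129 kJ = 129 J.
Photons incident: 129 / 5.228×10⁻¹⁹ = 2.467×10²⁰, i.e. 2.467×10²⁰/6.022×10²³ = 4.097×10⁻⁴ mol.
Product: Φ × n_abs = 0.91 × 4.097×10⁻⁴ = 3.728×10⁻⁴ mol.
As a count: 3.728×10⁻⁴ × 6.022×10²³ = 2.2×10²⁰.

2.2×10²⁰ atoms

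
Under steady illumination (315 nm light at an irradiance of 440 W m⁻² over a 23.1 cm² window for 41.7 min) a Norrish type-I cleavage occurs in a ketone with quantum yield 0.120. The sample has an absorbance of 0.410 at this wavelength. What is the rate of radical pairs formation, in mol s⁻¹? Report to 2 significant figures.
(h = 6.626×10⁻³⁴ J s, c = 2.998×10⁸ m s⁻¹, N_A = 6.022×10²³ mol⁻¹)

2.0×10⁻⁷ mol s⁻¹

Photon energy at 315 nm: hc/λ = (6.626×10⁻³⁴)(2.998×10⁸)/(315×10⁻⁹) = 6.306×10⁻¹⁹ J.
Energy delivered: (440 W m⁻²)(23.1×10⁻⁴ m²)(2502 s) = 2543 J.
Photons incident: 2543 / 6.306×10⁻¹⁹ = 4.033×10²¹, i.e. 4.033×10²¹/6.022×10²³ = 0.006697 mol.
Fraction absorbed: 1 − 10^(−0.410) = 0.6110.
Photons absorbed: 0.6110 × 0.006697 = 0.004092 mol.
Product formed: 0.120 × 0.004092 = 4.910×10⁻⁴ mol.
Rate: 4.910×10⁻⁴ / 2502 s = 2.0×10⁻⁷ mol s⁻¹.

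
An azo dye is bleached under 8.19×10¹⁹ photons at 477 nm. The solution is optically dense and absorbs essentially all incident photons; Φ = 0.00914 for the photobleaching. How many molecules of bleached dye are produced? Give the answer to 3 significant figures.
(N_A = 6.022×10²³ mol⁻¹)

Moles of photons: 8.19×10¹⁹ / 6.022×10²³ = 1.360×10⁻⁴ mol.
Product: Φ × n_abs = 0.00914 × 1.360×10⁻⁴ = 1.243×10⁻⁶ mol.
As a count: 1.243×10⁻⁶ × 6.022×10²³ = 7.49×10¹⁷.

7.49×10¹⁷ molecules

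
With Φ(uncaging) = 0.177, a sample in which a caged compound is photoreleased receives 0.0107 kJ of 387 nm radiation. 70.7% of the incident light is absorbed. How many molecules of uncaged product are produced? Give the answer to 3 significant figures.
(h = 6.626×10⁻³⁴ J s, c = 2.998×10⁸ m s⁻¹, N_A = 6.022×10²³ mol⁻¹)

2.61×10¹⁸ molecules

Photon energy at 387 nm: hc/λ = (6.626×10⁻³⁴)(2.998×10⁸)/(387×10⁻⁹) = 5.133×10⁻¹⁹ J.
Incident energy: 0.0107 kJ = 10.7 J.
Photons incident: 10.7 / 5.133×10⁻¹⁹ = 2.085×10¹⁹, i.e. 2.085×10¹⁹/6.022×10²³ = 3.462×10⁻⁵ mol.
Photons absorbed: 0.707 × 3.462×10⁻⁵ = 2.448×10⁻⁵ mol.
Product: Φ × n_abs = 0.177 × 2.448×10⁻⁵ = 4.333×10⁻⁶ mol.
As a count: 4.333×10⁻⁶ × 6.022×10²³ = 2.61×10¹⁸.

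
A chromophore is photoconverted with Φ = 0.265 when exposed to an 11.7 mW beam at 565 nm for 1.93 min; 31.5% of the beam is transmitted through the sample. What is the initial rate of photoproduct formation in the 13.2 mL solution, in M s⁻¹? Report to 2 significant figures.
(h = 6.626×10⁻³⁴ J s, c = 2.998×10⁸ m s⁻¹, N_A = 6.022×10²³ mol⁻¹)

Photon energy at 565 nm: hc/λ = (6.626×10⁻³⁴)(2.998×10⁸)/(565×10⁻⁹) = 3.516×10⁻¹⁹ J.
Energy delivered: (11.7 mW)(115.8 s) = 1.355 J.
Photons incident: 1.355 / 3.516×10⁻¹⁹ = 3.854×10¹⁸, i.e. 3.854×10¹⁸/6.022×10²³ = 6.400×10⁻⁶ mol.
Fraction absorbed: 1 − 31.5/100 = 0.6850.
Photons absorbed: 0.6850 × 6.400×10⁻⁶ = 4.384×10⁻⁶ mol.
Product formed: 0.265 × 4.384×10⁻⁶ = 1.162×10⁻⁶ mol.
Rate: 1.162×10⁻⁶ mol / (115.8 s × 0.0132 L) = 7.6×10⁻⁷ M s⁻¹.

7.6×10⁻⁷ M s⁻¹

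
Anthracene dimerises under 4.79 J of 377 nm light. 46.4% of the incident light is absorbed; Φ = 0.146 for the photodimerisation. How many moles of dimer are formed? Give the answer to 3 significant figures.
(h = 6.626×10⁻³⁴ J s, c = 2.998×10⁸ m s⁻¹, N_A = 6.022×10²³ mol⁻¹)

1.02×10⁻⁶ mol

Photon energy at 377 nm: hc/λ = (6.626×10⁻³⁴)(2.998×10⁸)/(377×10⁻⁹) = 5.269×10⁻¹⁹ J.
Photons incident: 4.79 / 5.269×10⁻¹⁹ = 9.091×10¹⁸, i.e. 9.091×10¹⁸/6.022×10²³ = 1.510×10⁻⁵ mol.
Photons absorbed: 0.464 × 1.510×10⁻⁵ = 7.006×10⁻⁶ mol.
Product: Φ × n_abs = 0.146 × 7.006×10⁻⁶ = 1.023×10⁻⁶ mol.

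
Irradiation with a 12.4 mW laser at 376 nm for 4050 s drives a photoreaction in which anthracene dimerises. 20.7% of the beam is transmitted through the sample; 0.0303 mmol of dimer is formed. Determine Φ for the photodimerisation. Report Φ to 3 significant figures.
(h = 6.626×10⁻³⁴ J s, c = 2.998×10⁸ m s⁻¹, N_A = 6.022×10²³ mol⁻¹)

Product: 0.0303 mmol = 3.03×10⁻⁵ mol.
Photon energy at 376 nm: hc/λ = (6.626×10⁻³⁴)(2.998×10⁸)/(376×10⁻⁹) = 5.283×10⁻¹⁹ J.
Energy delivered: (12.4 mW)(4050 s) = 50.22 J.
Photons incident: 50.22 / 5.283×10⁻¹⁹ = 9.506×10¹⁹, i.e. 9.506×10¹⁹/6.022×10²³ = 1.579×10⁻⁴ mol.
Fraction absorbed: 1 − 20.7/100 = 0.7930.
Photons absorbed: 0.7930 × 1.579×10⁻⁴ = 1.252×10⁻⁴ mol.
Φ = 3.03×10⁻⁵ mol / 1.252×10⁻⁴ mol photons = 0.242.

Φ = 0.242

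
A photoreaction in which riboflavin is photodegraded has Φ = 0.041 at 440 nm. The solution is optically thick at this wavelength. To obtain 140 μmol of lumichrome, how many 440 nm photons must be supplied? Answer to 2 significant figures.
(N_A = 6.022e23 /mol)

2.1e21 photons

Product: 140 μmol = 1.40e-4 mol.
Photons that must be absorbed: 1.40e-4 / 0.041 = 0.003415 mol.
Photon count: 0.003415 × 6.022e23 = 2.1e21.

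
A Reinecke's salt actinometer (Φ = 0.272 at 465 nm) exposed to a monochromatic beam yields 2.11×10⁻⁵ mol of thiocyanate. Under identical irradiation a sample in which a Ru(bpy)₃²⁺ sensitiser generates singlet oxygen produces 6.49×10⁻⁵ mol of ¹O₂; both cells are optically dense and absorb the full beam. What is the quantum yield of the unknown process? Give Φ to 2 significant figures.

Photons absorbed by the actinometer: 2.11×10⁻⁵ / 0.272 = 7.757×10⁻⁵ mol.
Φ(unknown) = 6.49×10⁻⁵ / 7.757×10⁻⁵ = 0.84.

Φ = 0.84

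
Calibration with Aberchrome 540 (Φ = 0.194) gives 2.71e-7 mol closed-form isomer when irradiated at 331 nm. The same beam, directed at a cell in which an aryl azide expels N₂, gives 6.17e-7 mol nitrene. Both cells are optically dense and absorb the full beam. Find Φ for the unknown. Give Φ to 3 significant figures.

Photons absorbed by the actinometer: 2.71e-7 / 0.194 = 1.397e-6 mol.
Φ(unknown) = 6.17e-7 / 1.397e-6 = 0.442.

Φ = 0.442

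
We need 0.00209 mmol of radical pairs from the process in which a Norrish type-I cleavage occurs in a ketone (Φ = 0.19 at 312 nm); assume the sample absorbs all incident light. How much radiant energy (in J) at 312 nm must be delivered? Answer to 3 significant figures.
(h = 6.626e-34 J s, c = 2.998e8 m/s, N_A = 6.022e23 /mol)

4.22 J

Product: 0.00209 mmol = 2.09e-6 mol.
Photons that must be absorbed: 2.09e-6 / 0.19 = 1.100e-5 mol.
Photon energy: hc/λ = 6.367e-19 J; per mole, 3.834e5 J mol⁻¹.
Energy required: 1.100e-5 × 3.834e5 = 4.22 J.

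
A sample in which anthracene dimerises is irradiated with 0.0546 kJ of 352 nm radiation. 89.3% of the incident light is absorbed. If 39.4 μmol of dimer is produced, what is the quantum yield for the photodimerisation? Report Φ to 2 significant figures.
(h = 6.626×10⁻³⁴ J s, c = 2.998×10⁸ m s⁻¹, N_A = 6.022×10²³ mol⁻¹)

Φ = 0.27

Product: 39.4 μmol = 3.94×10⁻⁵ mol.
Photon energy at 352 nm: hc/λ = (6.626×10⁻³⁴)(2.998×10⁸)/(352×10⁻⁹) = 5.643×10⁻¹⁹ J.
Incident energy: 0.0546 kJ = 54.6 J.
Photons incident: 54.6 / 5.643×10⁻¹⁹ = 9.676×10¹⁹, i.e. 9.676×10¹⁹/6.022×10²³ = 1.607×10⁻⁴ mol.
Photons absorbed: 0.893 × 1.607×10⁻⁴ = 1.435×10⁻⁴ mol.
Φ = 3.94×10⁻⁵ mol / 1.435×10⁻⁴ mol photons = 0.27.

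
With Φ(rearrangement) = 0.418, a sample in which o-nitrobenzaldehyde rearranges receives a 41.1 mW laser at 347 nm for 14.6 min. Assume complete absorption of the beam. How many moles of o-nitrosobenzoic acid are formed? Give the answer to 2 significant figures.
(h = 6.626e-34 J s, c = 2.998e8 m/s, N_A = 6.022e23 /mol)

4.4e-5 mol

Photon energy at 347 nm: hc/λ = (6.626e-34)(2.998e8)/(347e-9) = 5.725e-19 J.
Energy delivered: (41.1 mW)(876 s) = 36.00 J.
Photons incident: 36.00 / 5.725e-19 = 6.288e19, i.e. 6.288e19/6.022e23 = 1.044e-4 mol.
Product: Φ × n_abs = 0.418 × 1.044e-4 = 4.364e-5 mol.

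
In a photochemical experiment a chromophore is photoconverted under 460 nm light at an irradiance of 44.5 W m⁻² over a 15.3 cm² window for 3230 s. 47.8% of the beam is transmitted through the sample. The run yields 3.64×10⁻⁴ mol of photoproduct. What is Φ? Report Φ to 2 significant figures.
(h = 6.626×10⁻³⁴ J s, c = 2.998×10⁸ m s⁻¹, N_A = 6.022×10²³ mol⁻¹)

Photon energy at 460 nm: hc/λ = (6.626×10⁻³⁴)(2.998×10⁸)/(460×10⁻⁹) = 4.318×10⁻¹⁹ J.
Energy delivered: (44.5 W m⁻²)(15.3×10⁻⁴ m²)(3230 s) = 219.9 J.
Photons incident: 219.9 / 4.318×10⁻¹⁹ = 5.093×10²⁰, i.e. 5.093×10²⁰/6.022×10²³ = 8.457×10⁻⁴ mol.
Fraction absorbed: 1 − 47.8/100 = 0.5220.
Photons absorbed: 0.5220 × 8.457×10⁻⁴ = 4.415×10⁻⁴ mol.
Φ = 3.64×10⁻⁴ mol / 4.415×10⁻⁴ mol photons = 0.82.

Φ = 0.82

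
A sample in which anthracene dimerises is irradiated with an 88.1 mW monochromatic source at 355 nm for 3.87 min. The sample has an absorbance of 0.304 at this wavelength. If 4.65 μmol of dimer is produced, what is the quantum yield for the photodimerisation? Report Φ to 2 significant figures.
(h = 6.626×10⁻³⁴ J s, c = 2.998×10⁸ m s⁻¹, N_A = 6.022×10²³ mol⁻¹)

Product: 4.65 μmol = 4.65×10⁻⁶ mol.
Photon energy at 355 nm: hc/λ = (6.626×10⁻³⁴)(2.998×10⁸)/(355×10⁻⁹) = 5.596×10⁻¹⁹ J.
Energy delivered: (88.1 mW)(232.2 s) = 20.46 J.
Photons incident: 20.46 / 5.596×10⁻¹⁹ = 3.656×10¹⁹, i.e. 3.656×10¹⁹/6.022×10²³ = 6.071×10⁻⁵ mol.
Fraction absorbed: 1 − 10^(−0.304) = 0.5034.
Photons absorbed: 0.5034 × 6.071×10⁻⁵ = 3.056×10⁻⁵ mol.
Φ = 4.65×10⁻⁶ mol / 3.056×10⁻⁵ mol photons = 0.15.

Φ = 0.15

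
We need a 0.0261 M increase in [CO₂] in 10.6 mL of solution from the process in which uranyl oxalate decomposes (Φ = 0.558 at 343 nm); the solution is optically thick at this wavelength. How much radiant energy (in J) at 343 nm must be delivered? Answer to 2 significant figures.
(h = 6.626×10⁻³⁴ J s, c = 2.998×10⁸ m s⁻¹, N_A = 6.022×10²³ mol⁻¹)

Product: (0.0261 M)(0.0106 L) = 2.767×10⁻⁴ mol.
Photons that must be absorbed: 2.767×10⁻⁴ / 0.558 = 4.959×10⁻⁴ mol.
Photon energy: hc/λ = 5.791×10⁻¹⁹ J; per mole, 3.487×10⁵ J mol⁻¹.
Energy required: 4.959×10⁻⁴ × 3.487×10⁵ = 170 J.

170 J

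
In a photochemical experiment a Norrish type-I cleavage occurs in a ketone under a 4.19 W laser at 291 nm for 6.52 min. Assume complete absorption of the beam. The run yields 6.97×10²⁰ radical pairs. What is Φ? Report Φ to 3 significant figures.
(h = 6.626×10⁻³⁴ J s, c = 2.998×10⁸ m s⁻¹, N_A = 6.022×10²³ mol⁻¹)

Product: 6.97×10²⁰ / 6.022×10²³ = 0.001157 mol.
Photon energy at 291 nm: hc/λ = (6.626×10⁻³⁴)(2.998×10⁸)/(291×10⁻⁹) = 6.826×10⁻¹⁹ J.
Energy delivered: (4.19 W)(391.2 s) = 1639 J.
Photons incident: 1639 / 6.826×10⁻¹⁹ = 2.401×10²¹, i.e. 2.401×10²¹/6.022×10²³ = 0.003987 mol.
Φ = 0.001157 mol / 0.003987 mol photons = 0.290.

Φ = 0.290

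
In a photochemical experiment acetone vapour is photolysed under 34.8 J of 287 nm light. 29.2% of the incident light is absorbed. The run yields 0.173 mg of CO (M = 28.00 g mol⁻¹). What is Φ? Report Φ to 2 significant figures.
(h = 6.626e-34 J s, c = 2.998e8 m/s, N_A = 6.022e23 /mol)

Φ = 0.25

Product: 0.173 mg / 28.00 g mol⁻¹ = 6.179e-6 mol.
Photon energy at 287 nm: hc/λ = (6.626e-34)(2.998e8)/(287e-9) = 6.922e-19 J.
Photons incident: 34.8 / 6.922e-19 = 5.027e19, i.e. 5.027e19/6.022e23 = 8.348e-5 mol.
Photons absorbed: 0.292 × 8.348e-5 = 2.438e-5 mol.
Φ = 6.179e-6 mol / 2.438e-5 mol photons = 0.25.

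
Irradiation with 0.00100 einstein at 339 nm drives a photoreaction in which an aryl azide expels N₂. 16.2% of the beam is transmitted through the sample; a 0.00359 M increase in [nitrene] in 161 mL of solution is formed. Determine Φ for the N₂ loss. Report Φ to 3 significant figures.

Φ = 0.690

Product: (0.00359 M)(0.161 L) = 5.780e-4 mol.
Fraction absorbed: 1 − 16.2/100 = 0.8380.
Photons absorbed: 0.8380 × 0.00100 = 8.380e-4 mol.
Φ = 5.780e-4 mol / 8.380e-4 mol photons = 0.690.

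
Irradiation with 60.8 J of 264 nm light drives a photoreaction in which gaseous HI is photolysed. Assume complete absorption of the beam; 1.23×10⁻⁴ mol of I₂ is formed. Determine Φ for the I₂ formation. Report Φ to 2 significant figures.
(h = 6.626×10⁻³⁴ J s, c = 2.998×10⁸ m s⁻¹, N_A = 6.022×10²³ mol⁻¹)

Φ = 0.92

Photon energy at 264 nm: hc/λ = (6.626×10⁻³⁴)(2.998×10⁸)/(264×10⁻⁹) = 7.525×10⁻¹⁹ J.
Photons incident: 60.8 / 7.525×10⁻¹⁹ = 8.080×10¹⁹, i.e. 8.080×10¹⁹/6.022×10²³ = 1.342×10⁻⁴ mol.
Φ = 1.23×10⁻⁴ mol / 1.342×10⁻⁴ mol photons = 0.92.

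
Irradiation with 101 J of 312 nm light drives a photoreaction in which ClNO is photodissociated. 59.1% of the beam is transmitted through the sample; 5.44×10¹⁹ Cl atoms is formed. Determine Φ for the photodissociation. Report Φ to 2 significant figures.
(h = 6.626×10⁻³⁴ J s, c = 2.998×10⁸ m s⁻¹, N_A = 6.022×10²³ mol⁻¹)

Product: 5.44×10¹⁹ / 6.022×10²³ = 9.034×10⁻⁵ mol.
Photon energy at 312 nm: hc/λ = (6.626×10⁻³⁴)(2.998×10⁸)/(312×10⁻⁹) = 6.367×10⁻¹⁹ J.
Photons incident: 101 / 6.367×10⁻¹⁹ = 1.586×10²⁰, i.e. 1.586×10²⁰/6.022×10²³ = 2.634×10⁻⁴ mol.
Fraction absorbed: 1 − 59.1/100 = 0.4090.
Photons absorbed: 0.4090 × 2.634×10⁻⁴ = 1.077×10⁻⁴ mol.
Φ = 9.034×10⁻⁵ mol / 1.077×10⁻⁴ mol photons = 0.84.

Φ = 0.84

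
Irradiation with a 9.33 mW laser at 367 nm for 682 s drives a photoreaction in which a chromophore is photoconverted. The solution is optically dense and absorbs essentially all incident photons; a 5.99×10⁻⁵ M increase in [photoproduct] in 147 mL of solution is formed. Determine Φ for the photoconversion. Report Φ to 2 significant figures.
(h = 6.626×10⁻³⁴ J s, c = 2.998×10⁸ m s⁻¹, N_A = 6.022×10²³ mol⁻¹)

Φ = 0.45

Product: (5.99×10⁻⁵ M)(0.147 L) = 8.805×10⁻⁶ mol.
Photon energy at 367 nm: hc/λ = (6.626×10⁻³⁴)(2.998×10⁸)/(367×10⁻⁹) = 5.413×10⁻¹⁹ J.
Energy delivered: (9.33 mW)(682 s) = 6.363 J.
Photons incident: 6.363 / 5.413×10⁻¹⁹ = 1.176×10¹⁹, i.e. 1.176×10¹⁹/6.022×10²³ = 1.953×10⁻⁵ mol.
Φ = 8.805×10⁻⁶ mol / 1.953×10⁻⁵ mol photons = 0.45.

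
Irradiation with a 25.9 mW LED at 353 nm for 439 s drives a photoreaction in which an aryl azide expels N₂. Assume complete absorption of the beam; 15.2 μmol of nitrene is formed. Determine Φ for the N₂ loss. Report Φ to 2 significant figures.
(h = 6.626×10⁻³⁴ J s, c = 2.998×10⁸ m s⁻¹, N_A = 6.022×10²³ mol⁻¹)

Product: 15.2 μmol = 1.52×10⁻⁵ mol.
Photon energy at 353 nm: hc/λ = (6.626×10⁻³⁴)(2.998×10⁸)/(353×10⁻⁹) = 5.627×10⁻¹⁹ J.
Energy delivered: (25.9 mW)(439 s) = 11.37 J.
Photons incident: 11.37 / 5.627×10⁻¹⁹ = 2.021×10¹⁹, i.e. 2.021×10¹⁹/6.022×10²³ = 3.356×10⁻⁵ mol.
Φ = 1.52×10⁻⁵ mol / 3.356×10⁻⁵ mol photons = 0.45.

Φ = 0.45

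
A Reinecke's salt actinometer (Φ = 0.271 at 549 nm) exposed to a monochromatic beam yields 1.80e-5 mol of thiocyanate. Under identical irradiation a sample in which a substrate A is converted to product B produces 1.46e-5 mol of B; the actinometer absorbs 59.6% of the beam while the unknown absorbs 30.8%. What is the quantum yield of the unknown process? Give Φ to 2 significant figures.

Φ = 0.43

Photons absorbed by the actinometer: 1.80e-5 / 0.271 = 6.642e-5 mol.
Incident flux: 6.642e-5 / 0.596 = 1.114e-4 einstein.
Absorbed by unknown: 0.308 × 1.114e-4 = 3.431e-5 mol.
Φ(unknown) = 1.46e-5 / 3.431e-5 = 0.43.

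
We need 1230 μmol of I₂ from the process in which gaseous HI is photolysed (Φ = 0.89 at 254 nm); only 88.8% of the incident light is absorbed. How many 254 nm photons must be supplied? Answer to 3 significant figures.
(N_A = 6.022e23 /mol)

Product: 1230 μmol = 0.00123 mol.
Photons that must be absorbed: 0.00123 / 0.89 = 0.001382 mol.
Incident photons needed: 0.001382 / 0.888 = 0.001556 mol.
Photon count: 0.001556 × 6.022e23 = 9.37e20.

9.37e20 photons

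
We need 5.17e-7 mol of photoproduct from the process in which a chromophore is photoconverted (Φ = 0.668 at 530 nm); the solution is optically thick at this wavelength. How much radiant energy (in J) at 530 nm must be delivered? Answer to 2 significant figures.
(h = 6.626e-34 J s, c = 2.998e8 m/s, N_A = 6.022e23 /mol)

0.17 J

Photons that must be absorbed: 5.17e-7 / 0.668 = 7.740e-7 mol.
Photon energy: hc/λ = 3.748e-19 J; per mole, 2.257e5 J mol⁻¹.
Energy required: 7.740e-7 × 2.257e5 = 0.17 J.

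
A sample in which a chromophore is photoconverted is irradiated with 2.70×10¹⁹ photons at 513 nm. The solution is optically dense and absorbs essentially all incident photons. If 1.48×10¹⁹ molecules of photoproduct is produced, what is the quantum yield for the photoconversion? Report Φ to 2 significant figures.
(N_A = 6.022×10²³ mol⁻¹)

Φ = 0.55

Product: 1.48×10¹⁹ / 6.022×10²³ = 2.458×10⁻⁵ mol.
Moles of photons: 2.70×10¹⁹ / 6.022×10²³ = 4.484×10⁻⁵ mol.
Φ = 2.458×10⁻⁵ mol / 4.484×10⁻⁵ mol photons = 0.55.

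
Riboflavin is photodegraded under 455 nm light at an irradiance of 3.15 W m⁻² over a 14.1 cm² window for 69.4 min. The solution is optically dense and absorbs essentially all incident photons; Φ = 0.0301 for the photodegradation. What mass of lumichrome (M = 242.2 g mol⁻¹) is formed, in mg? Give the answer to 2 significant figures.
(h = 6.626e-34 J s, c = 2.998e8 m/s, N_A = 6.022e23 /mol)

Photon energy at 455 nm: hc/λ = (6.626e-34)(2.998e8)/(455e-9) = 4.366e-19 J.
Energy delivered: (3.15 W m⁻²)(14.1e-4 m²)(4164 s) = 18.49 J.
Photons incident: 18.49 / 4.366e-19 = 4.235e19, i.e. 4.235e19/6.022e23 = 7.033e-5 mol.
Product: Φ × n_abs = 0.0301 × 7.033e-5 = 2.117e-6 mol.
Mass: 2.117e-6 × 242.2 = 5.127e-4 g = 0.51 mg.

0.51 mg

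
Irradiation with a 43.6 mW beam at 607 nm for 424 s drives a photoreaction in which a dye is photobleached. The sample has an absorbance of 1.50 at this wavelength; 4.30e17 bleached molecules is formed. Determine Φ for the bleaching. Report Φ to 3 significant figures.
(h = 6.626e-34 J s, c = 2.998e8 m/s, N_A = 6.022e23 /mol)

Φ = 0.00786

Product: 4.30e17 / 6.022e23 = 7.140e-7 mol.
Photon energy at 607 nm: hc/λ = (6.626e-34)(2.998e8)/(607e-9) = 3.273e-19 J.
Energy delivered: (43.6 mW)(424 s) = 18.49 J.
Photons incident: 18.49 / 3.273e-19 = 5.649e19, i.e. 5.649e19/6.022e23 = 9.381e-5 mol.
Fraction absorbed: 1 − 10^(−1.50) = 0.9684.
Photons absorbed: 0.9684 × 9.381e-5 = 9.085e-5 mol.
Φ = 7.140e-7 mol / 9.085e-5 mol photons = 0.00786.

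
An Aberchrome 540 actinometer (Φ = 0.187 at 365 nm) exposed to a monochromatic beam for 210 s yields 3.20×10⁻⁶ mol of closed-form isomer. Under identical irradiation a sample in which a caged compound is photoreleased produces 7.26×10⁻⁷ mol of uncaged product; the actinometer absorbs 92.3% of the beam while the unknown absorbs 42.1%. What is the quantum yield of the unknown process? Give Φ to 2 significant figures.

Photons absorbed by the actinometer: 3.20×10⁻⁶ / 0.187 = 1.711×10⁻⁵ mol.
Incident flux: 1.711×10⁻⁵ / 0.923 = 1.854×10⁻⁵ einstein.
Absorbed by unknown: 0.421 × 1.854×10⁻⁵ = 7.805×10⁻⁶ mol.
Φ(unknown) = 7.26×10⁻⁷ / 7.805×10⁻⁶ = 0.093.

Φ = 0.093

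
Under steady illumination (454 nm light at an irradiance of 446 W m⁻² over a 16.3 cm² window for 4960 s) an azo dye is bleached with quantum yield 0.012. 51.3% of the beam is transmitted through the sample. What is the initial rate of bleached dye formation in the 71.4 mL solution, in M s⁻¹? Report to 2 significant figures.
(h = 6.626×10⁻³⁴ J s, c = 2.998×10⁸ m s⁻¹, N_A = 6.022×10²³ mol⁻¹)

Photon energy at 454 nm: hc/λ = (6.626×10⁻³⁴)(2.998×10⁸)/(454×10⁻⁹) = 4.375×10⁻¹⁹ J.
Energy delivered: (446 W m⁻²)(16.3×10⁻⁴ m²)(4960 s) = 3606 J.
Photons incident: 3606 / 4.375×10⁻¹⁹ = 8.242×10²¹, i.e. 8.242×10²¹/6.022×10²³ = 0.01369 mol.
Fraction absorbed: 1 − 51.3/100 = 0.4870.
Photons absorbed: 0.4870 × 0.01369 = 0.006667 mol.
Product formed: 0.012 × 0.006667 = 8.000×10⁻⁵ mol.
Rate: 8.000×10⁻⁵ mol / (4960 s × 0.0714 L) = 2.3×10⁻⁷ M s⁻¹.

2.3×10⁻⁷ M s⁻¹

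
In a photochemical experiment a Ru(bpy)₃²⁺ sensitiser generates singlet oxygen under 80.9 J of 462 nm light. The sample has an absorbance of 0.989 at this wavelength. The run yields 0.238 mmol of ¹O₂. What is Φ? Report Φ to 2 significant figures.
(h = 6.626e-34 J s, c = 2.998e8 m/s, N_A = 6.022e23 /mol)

Product: 0.238 mmol = 2.38e-4 mol.
Photon energy at 462 nm: hc/λ = (6.626e-34)(2.998e8)/(462e-9) = 4.300e-19 J.
Photons incident: 80.9 / 4.300e-19 = 1.881e20, i.e. 1.881e20/6.022e23 = 3.124e-4 mol.
Fraction absorbed: 1 − 10^(−0.989) = 0.8974.
Photons absorbed: 0.8974 × 3.124e-4 = 2.803e-4 mol.
Φ = 2.38e-4 mol / 2.803e-4 mol photons = 0.85.

Φ = 0.85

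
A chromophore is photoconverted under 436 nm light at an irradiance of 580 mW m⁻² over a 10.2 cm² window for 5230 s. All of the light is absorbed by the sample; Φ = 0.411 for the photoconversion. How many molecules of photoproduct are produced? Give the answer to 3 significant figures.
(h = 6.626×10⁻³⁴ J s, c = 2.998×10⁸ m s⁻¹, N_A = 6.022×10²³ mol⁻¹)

Photon energy at 436 nm: hc/λ = (6.626×10⁻³⁴)(2.998×10⁸)/(436×10⁻⁹) = 4.556×10⁻¹⁹ J.
Energy delivered: (580 mW m⁻²)(10.2×10⁻⁴ m²)(5230 s) = 3.094 J.
Photons incident: 3.094 / 4.556×10⁻¹⁹ = 6.791×10¹⁸, i.e. 6.791×10¹⁸/6.022×10²³ = 1.128×10⁻⁵ mol.
Product: Φ × n_abs = 0.411 × 1.128×10⁻⁵ = 4.636×10⁻⁶ mol.
As a count: 4.636×10⁻⁶ × 6.022×10²³ = 2.79×10¹⁸.

2.79×10¹⁸ molecules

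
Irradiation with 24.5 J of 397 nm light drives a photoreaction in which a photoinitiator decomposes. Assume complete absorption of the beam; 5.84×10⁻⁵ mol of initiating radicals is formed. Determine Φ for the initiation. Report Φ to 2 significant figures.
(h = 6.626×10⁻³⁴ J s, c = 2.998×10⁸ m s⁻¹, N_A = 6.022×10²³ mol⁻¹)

Photon energy at 397 nm: hc/λ = (6.626×10⁻³⁴)(2.998×10⁸)/(397×10⁻⁹) = 5.004×10⁻¹⁹ J.
Photons incident: 24.5 / 5.004×10⁻¹⁹ = 4.896×10¹⁹, i.e. 4.896×10¹⁹/6.022×10²³ = 8.130×10⁻⁵ mol.
Φ = 5.84×10⁻⁵ mol / 8.130×10⁻⁵ mol photons = 0.72.

Φ = 0.72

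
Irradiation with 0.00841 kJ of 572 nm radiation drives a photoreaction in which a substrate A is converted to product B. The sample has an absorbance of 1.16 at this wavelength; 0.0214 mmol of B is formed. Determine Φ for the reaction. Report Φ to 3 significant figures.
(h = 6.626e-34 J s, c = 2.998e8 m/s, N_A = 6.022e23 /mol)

Product: 0.0214 mmol = 2.14e-5 mol.
Photon energy at 572 nm: hc/λ = (6.626e-34)(2.998e8)/(572e-9) = 3.473e-19 J.
Incident energy: 0.00841 kJ = 8.41 J.
Photons incident: 8.41 / 3.473e-19 = 2.422e19, i.e. 2.422e19/6.022e23 = 4.022e-5 mol.
Fraction absorbed: 1 − 10^(−1.16) = 0.9308.
Photons absorbed: 0.9308 × 4.022e-5 = 3.744e-5 mol.
Φ = 2.14e-5 mol / 3.744e-5 mol photons = 0.572.

Φ = 0.572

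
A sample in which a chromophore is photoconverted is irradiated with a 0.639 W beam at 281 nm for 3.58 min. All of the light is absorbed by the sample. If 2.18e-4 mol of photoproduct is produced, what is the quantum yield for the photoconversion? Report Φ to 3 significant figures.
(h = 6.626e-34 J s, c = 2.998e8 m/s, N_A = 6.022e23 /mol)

Photon energy at 281 nm: hc/λ = (6.626e-34)(2.998e8)/(281e-9) = 7.069e-19 J.
Energy delivered: (0.639 W)(214.8 s) = 137.3 J.
Photons incident: 137.3 / 7.069e-19 = 1.942e20, i.e. 1.942e20/6.022e23 = 3.225e-4 mol.
Φ = 2.18e-4 mol / 3.225e-4 mol photons = 0.676.

Φ = 0.676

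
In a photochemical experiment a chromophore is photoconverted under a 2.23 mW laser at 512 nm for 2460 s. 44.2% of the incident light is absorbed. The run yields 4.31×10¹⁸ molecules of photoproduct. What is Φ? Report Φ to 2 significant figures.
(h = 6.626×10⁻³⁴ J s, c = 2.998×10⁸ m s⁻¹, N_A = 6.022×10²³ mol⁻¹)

Φ = 0.69

Product: 4.31×10¹⁸ / 6.022×10²³ = 7.157×10⁻⁶ mol.
Photon energy at 512 nm: hc/λ = (6.626×10⁻³⁴)(2.998×10⁸)/(512×10⁻⁹) = 3.880×10⁻¹⁹ J.
Energy delivered: (2.23 mW)(2460 s) = 5.486 J.
Photons incident: 5.486 / 3.880×10⁻¹⁹ = 1.414×10¹⁹, i.e. 1.414×10¹⁹/6.022×10²³ = 2.348×10⁻⁵ mol.
Photons absorbed: 0.442 × 2.348×10⁻⁵ = 1.038×10⁻⁵ mol.
Φ = 7.157×10⁻⁶ mol / 1.038×10⁻⁵ mol photons = 0.69.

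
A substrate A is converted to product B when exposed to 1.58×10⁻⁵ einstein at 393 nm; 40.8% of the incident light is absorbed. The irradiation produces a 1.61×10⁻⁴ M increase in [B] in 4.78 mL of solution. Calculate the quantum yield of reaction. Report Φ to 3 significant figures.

Product: (1.61×10⁻⁴ M)(0.00478 L) = 7.696×10⁻⁷ mol.
Photons absorbed: 0.408 × 1.58×10⁻⁵ = 6.446×10⁻⁶ mol.
Φ = 7.696×10⁻⁷ mol / 6.446×10⁻⁶ mol photons = 0.119.

Φ = 0.119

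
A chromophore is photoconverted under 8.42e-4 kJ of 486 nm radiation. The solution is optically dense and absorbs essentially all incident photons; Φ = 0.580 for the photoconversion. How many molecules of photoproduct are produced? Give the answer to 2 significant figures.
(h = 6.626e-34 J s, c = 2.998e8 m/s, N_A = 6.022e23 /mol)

1.2e18 molecules

Photon energy at 486 nm: hc/λ = (6.626e-34)(2.998e8)/(486e-9) = 4.087e-19 J.
Incident energy: 8.42e-4 kJ = 0.842 J.
Photons incident: 0.842 / 4.087e-19 = 2.060e18, i.e. 2.060e18/6.022e23 = 3.421e-6 mol.
Product: Φ × n_abs = 0.580 × 3.421e-6 = 1.984e-6 mol.
As a count: 1.984e-6 × 6.022e23 = 1.2e18.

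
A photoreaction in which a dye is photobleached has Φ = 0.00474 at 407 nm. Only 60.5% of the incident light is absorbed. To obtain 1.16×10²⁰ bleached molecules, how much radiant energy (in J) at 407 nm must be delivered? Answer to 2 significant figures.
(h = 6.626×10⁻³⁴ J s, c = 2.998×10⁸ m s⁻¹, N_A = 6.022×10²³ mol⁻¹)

Product: 1.16×10²⁰ / 6.022×10²³ = 1.926×10⁻⁴ mol.
Photons that must be absorbed: 1.926×10⁻⁴ / 0.00474 = 0.04063 mol.
Incident photons needed: 0.04063 / 0.605 = 0.06716 mol.
Photon energy: hc/λ = 4.881×10⁻¹⁹ J; per mole, 2.939×10⁵ J mol⁻¹.
Energy required: 0.06716 × 2.939×10⁵ = 2.0×10⁴ J.

2.0×10⁴ J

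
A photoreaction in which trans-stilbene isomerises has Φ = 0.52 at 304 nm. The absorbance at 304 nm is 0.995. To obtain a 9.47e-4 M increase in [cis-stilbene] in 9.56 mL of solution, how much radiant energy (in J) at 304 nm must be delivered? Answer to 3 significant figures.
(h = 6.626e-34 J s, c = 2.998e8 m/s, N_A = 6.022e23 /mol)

Product: (9.47e-4 M)(0.00956 L) = 9.053e-6 mol.
Photons that must be absorbed: 9.053e-6 / 0.52 = 1.741e-5 mol.
Fraction absorbed: 1 − 10^(−0.995) = 0.8988.
Incident photons needed: 1.741e-5 / 0.8988 = 1.937e-5 mol.
Photon energy: hc/λ = 6.534e-19 J; per mole, 3.935e5 J mol⁻¹.
Energy required: 1.937e-5 × 3.935e5 = 7.62 J.

7.62 J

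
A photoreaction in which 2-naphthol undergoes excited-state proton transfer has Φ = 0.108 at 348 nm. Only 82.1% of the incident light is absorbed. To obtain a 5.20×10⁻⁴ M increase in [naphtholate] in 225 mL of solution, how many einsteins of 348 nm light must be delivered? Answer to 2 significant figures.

Product: (5.20×10⁻⁴ M)(0.225 L) = 1.170×10⁻⁴ mol.
Photons that must be absorbed: 1.170×10⁻⁴ / 0.108 = 0.001083 mol.
Incident photons needed: 0.001083 / 0.821 = 0.001319 mol.

0.0013 einstein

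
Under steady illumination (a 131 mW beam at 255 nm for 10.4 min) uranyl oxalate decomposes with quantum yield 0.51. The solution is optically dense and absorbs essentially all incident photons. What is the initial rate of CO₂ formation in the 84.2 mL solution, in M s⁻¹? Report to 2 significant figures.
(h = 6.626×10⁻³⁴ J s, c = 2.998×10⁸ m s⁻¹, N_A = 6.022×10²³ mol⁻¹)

1.7×10⁻⁶ M s⁻¹

Photon energy at 255 nm: hc/λ = (6.626×10⁻³⁴)(2.998×10⁸)/(255×10⁻⁹) = 7.790×10⁻¹⁹ J.
Energy delivered: (131 mW)(624 s) = 81.74 J.
Photons incident: 81.74 / 7.790×10⁻¹⁹ = 1.049×10²⁰, i.e. 1.049×10²⁰/6.022×10²³ = 1.742×10⁻⁴ mol.
Product formed: 0.51 × 1.742×10⁻⁴ = 8.884×10⁻⁵ mol.
Rate: 8.884×10⁻⁵ mol / (624 s × 0.0842 L) = 1.7×10⁻⁶ M s⁻¹.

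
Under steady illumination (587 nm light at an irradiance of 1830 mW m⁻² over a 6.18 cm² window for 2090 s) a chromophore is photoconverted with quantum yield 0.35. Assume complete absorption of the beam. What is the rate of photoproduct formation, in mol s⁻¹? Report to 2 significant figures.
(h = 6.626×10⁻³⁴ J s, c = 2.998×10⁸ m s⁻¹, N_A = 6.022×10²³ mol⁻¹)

1.9×10⁻⁹ mol s⁻¹

Photon energy at 587 nm: hc/λ = (6.626×10⁻³⁴)(2.998×10⁸)/(587×10⁻⁹) = 3.384×10⁻¹⁹ J.
Energy delivered: (1830 mW m⁻²)(6.18×10⁻⁴ m²)(2090 s) = 2.364 J.
Photons incident: 2.364 / 3.384×10⁻¹⁹ = 6.986×10¹⁸, i.e. 6.986×10¹⁸/6.022×10²³ = 1.160×10⁻⁵ mol.
Product formed: 0.35 × 1.160×10⁻⁵ = 4.060×10⁻⁶ mol.
Rate: 4.060×10⁻⁶ / 2090 s = 1.9×10⁻⁹ mol s⁻¹.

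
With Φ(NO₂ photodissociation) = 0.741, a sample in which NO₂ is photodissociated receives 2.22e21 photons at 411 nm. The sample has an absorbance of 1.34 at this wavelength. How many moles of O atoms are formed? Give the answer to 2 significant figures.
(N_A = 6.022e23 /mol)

0.0026 mol

Moles of photons: 2.22e21 / 6.022e23 = 0.003686 mol.
Fraction absorbed: 1 − 10^(−1.34) = 0.9543.
Photons absorbed: 0.9543 × 0.003686 = 0.003518 mol.
Product: Φ × n_abs = 0.741 × 0.003518 = 0.002607 mol.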